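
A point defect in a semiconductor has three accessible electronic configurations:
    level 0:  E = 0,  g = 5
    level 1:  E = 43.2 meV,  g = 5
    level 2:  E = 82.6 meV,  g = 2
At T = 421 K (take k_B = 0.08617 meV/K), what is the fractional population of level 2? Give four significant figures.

0.03051

k_BT = 0.08617 × 421 K = 36.2776 meV.
Eᵢ/kT = 0, 1.19082, 2.27689.
Z = Σ gᵢe^(−Eᵢ/kT) = 5·e^(−0) + 5·e^(−1.19082) + 2·e^(−2.27689) = 5.00000 + 1.51986 + 0.205206 = 6.72507.
P₂ = g₂ e^(−E₂/kT) / Z = 0.205206/6.72507 = 0.03051.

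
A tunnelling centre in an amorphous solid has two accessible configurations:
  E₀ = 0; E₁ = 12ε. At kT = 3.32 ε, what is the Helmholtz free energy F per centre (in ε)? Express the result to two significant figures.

Eᵢ/kT = 0, 3.614.
Z = Σ e^(−Eᵢ/kT) = e^(−0) + e^(−3.614) = 1.000 + 0.02694 = 1.027.
F = −kT ln Z = −3.32 × ln(1.027) = −3.32 × 0.02664 = -0.088 ε.

-0.088 ε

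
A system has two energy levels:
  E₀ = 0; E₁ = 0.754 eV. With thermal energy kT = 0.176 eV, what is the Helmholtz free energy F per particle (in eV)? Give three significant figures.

-0.00241 eV

Eᵢ/kT = 0, 4.2841.
Z = Σ e^(−Eᵢ/kT) = e^(−0) + e^(−4.2841) = 1.0000 + 0.013786 = 1.0138.
F = −kT ln Z = −0.176 × ln(1.0138) = −0.176 × 0.013706 = -0.00241 eV.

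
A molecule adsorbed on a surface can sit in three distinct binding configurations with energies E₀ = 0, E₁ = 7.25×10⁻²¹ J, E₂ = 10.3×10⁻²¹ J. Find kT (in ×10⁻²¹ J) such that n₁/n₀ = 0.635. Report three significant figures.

16.0 ×10⁻²¹ J

n₁/n₀ = exp[−(E₁−E₀)/kT] = 0.635.
⇒ (E₁−E₀)/kT = ln(1/0.635) = ln(1.5748) = 0.45413.
kT = 7.25 ×10⁻²¹ J / 0.45413 = 16.0 ×10⁻²¹ J.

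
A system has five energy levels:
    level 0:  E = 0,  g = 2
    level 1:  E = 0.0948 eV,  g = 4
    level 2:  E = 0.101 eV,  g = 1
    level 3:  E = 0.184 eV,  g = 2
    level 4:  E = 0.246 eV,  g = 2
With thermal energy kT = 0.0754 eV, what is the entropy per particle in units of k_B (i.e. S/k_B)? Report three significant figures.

1.97

Eᵢ/kT = 0, 1.2573, 1.3395, 2.4403, 3.2626.
Z = Σ gᵢe^(−Eᵢ/kT) = 2·e^(−0) + 4·e^(−1.2573) + 1·e^(−1.3395) + 2·e^(−2.4403) + 2·e^(−3.2626) = 2.0000 + 1.1377 + 0.26198 + 0.17427 + 0.076577 = 3.6505.
⟨E⟩ = Σ EᵢPᵢ = 0.050738 eV.
S/k_B = ln Z + ⟨E⟩/kT = ln(3.6505) + 0.050738/0.0754 = 1.2949 + 0.67292 = 1.97.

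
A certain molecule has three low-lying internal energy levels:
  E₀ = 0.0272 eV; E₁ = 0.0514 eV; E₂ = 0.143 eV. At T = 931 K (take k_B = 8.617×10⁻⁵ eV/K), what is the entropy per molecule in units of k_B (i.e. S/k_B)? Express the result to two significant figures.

0.97

k_BT = 8.617×10⁻⁵ × 931 K = 0.08022 eV.
Eᵢ/kT = 0.3391, 0.6407, 1.783.
Z = Σ e^(−Eᵢ/kT) = e^(−0.3391) + e^(−0.6407) + e^(−1.783) = 0.7124 + 0.5269 + 0.1681 = 1.407.
⟨E⟩ = Σ EᵢPᵢ = 0.05011 eV.
S/k_B = ln Z + ⟨E⟩/kT = ln(1.407) + 0.05011/0.08022 = 0.3415 + 0.6247 = 0.97.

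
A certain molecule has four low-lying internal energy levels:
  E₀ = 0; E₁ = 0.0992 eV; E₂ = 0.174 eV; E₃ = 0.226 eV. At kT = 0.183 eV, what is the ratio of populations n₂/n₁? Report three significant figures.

n₂/n₁ = exp[−(E₂−E₁)/kT] = exp(−(0.0748 eV)/(0.183 eV)) = exp(-0.40874) = 0.664.

0.664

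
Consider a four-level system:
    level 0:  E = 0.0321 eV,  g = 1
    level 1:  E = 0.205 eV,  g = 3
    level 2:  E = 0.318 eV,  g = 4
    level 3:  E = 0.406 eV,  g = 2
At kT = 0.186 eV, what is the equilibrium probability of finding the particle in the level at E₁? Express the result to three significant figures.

0.358

Eᵢ/kT = 0.17258, 1.1022, 1.7097, 2.1828.
Z = Σ gᵢe^(−Eᵢ/kT) = 1·e^(−0.17258) + 3·e^(−1.1022) + 4·e^(−1.7097) + 2·e^(−2.1828) = 0.84149 + 0.99642 + 0.72368 + 0.22545 = 2.7870.
P₁ = g₁ e^(−E₁/kT) / Z = 0.99642/2.7870 = 0.358.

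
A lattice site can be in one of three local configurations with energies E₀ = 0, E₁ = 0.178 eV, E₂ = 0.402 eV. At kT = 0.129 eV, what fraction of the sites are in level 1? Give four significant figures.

0.1942

Eᵢ/kT = 0, 1.37984, 3.11628.
Z = Σ e^(−Eᵢ/kT) = e^(−0) + e^(−1.37984) + e^(−3.11628) = 1.00000 + 0.251619 + 0.0443217 = 1.29594.
P₁ = e^(−E₁/kT) / Z = 0.251619/1.29594 = 0.1942.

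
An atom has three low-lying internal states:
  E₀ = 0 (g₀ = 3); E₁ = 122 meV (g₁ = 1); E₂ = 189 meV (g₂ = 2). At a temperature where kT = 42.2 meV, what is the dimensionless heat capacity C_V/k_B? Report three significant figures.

Eᵢ/kT = 0, 2.8910, 4.4787.
Z = Σ gᵢe^(−Eᵢ/kT) = 3·e^(−0) + 1·e^(−2.8910) + 2·e^(−4.4787) = 3.0000 + 0.055521 + 0.022696 = 3.0782.
⟨E⟩ = 3.5940 meV, ⟨E²⟩ = 531.84 meV².
C_V/k_B = (⟨E²⟩ − ⟨E⟩²)/(kT)² = (531.84 − 12.917)/1780.8 = 0.291.

0.291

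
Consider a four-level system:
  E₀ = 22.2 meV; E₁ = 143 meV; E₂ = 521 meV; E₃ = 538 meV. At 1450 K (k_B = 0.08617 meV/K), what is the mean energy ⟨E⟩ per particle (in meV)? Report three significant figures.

k_BT = 0.08617 × 1450 K = 124.95 meV.
Eᵢ/kT = 0.17767, 1.1445, 4.1697, 4.3057.
Z = Σ e^(−Eᵢ/kT) = e^(−0.17767) + e^(−1.1445) + e^(−4.1697) + e^(−4.3057) = 0.83722 + 0.31838 + 0.015457 + 0.013491 = 1.1845.
⟨E⟩ = Σ Eᵢ e^(−Eᵢ/kT) / Z = (22.2·0.83722 + 143·0.31838 + 521·0.015457 + 538·0.013491) / 1.1845 = 67.1 meV.

67.1 meV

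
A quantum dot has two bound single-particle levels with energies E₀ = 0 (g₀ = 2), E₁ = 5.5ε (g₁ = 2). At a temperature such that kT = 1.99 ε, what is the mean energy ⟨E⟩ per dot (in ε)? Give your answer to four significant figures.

0.3262 ε

Eᵢ/kT = 0, 2.76382.
Z = Σ gᵢe^(−Eᵢ/kT) = 2·e^(−0) + 2·e^(−2.76382) = 2.00000 + 0.126101 = 2.12610.
⟨E⟩ = Σ Eᵢ gᵢe^(−Eᵢ/kT) / Z = (0·2.00000 + 5.5·0.126101) / 2.12610 = 0.3262 ε.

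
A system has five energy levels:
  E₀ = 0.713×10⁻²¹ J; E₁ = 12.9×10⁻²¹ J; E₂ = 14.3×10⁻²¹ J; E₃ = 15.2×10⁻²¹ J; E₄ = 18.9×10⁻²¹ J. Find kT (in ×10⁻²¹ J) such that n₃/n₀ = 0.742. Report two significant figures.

n₃/n₀ = exp[−(E₃−E₀)/kT] = 0.742.
⇒ (E₃−E₀)/kT = ln(1/0.742) = ln(1.348) = 0.2986.
kT = 14.487 ×10⁻²¹ J / 0.2986 = 49 ×10⁻²¹ J.

49 ×10⁻²¹ J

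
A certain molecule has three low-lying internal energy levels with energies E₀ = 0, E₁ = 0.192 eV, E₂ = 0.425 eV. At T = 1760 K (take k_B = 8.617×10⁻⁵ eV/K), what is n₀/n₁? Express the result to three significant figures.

3.55

k_BT = 8.617×10⁻⁵ × 1760 K = 0.15166 eV.
n₀/n₁ = exp[−(E₀−E₁)/kT] = exp(−(-0.192 eV)/(0.15166 eV)) = exp(1.2660) = 3.55.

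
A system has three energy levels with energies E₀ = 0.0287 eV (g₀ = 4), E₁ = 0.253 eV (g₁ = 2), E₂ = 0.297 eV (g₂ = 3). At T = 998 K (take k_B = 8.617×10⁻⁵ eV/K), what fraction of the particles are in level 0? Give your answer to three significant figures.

k_BT = 8.617×10⁻⁵ × 998 K = 0.085998 eV.
Eᵢ/kT = 0.33373, 2.9419, 3.4536.
Z = Σ gᵢe^(−Eᵢ/kT) = 4·e^(−0.33373) + 2·e^(−2.9419) + 3·e^(−3.4536) = 2.8650 + 0.10553 + 0.094895 = 3.0654.
P₀ = g₀ e^(−E₀/kT) / Z = 2.8650/3.0654 = 0.935.

0.935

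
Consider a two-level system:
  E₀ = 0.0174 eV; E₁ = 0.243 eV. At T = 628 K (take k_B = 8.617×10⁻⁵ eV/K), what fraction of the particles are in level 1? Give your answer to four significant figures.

0.01523

k_BT = 8.617×10⁻⁵ × 628 K = 0.0541148 eV.
Eᵢ/kT = 0.321539, 4.49045.
Z = Σ e^(−Eᵢ/kT) = e^(−0.321539) + e^(−4.49045) = 0.725032 + 0.0112156 = 0.736248.
P₁ = e^(−E₁/kT) / Z = 0.0112156/0.736248 = 0.01523.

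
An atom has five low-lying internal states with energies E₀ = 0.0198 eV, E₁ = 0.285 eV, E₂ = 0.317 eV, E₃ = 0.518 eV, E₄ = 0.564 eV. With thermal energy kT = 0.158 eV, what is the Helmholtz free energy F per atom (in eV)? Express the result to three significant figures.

Eᵢ/kT = 0.12532, 1.8038, 2.0063, 3.2785, 3.5696.
Z = Σ e^(−Eᵢ/kT) = e^(−0.12532) + e^(−1.8038) + e^(−2.0063) + e^(−3.2785) + e^(−3.5696) = 0.88221 + 0.16467 + 0.13449 + 0.037685 + 0.028167 = 1.2472.
F = −kT ln Z = −0.158 × ln(1.2472) = −0.158 × 0.22090 = -0.0349 eV.

-0.0349 eV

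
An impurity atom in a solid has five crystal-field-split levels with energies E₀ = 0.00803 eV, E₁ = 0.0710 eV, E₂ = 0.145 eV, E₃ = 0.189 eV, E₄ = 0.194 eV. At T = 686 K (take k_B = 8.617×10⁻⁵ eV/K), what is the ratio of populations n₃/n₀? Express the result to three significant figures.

k_BT = 8.617×10⁻⁵ × 686 K = 0.059113 eV.
n₃/n₀ = exp[−(E₃−E₀)/kT] = exp(−(0.18097 eV)/(0.059113 eV)) = exp(-3.0614) = 0.0468.

0.0468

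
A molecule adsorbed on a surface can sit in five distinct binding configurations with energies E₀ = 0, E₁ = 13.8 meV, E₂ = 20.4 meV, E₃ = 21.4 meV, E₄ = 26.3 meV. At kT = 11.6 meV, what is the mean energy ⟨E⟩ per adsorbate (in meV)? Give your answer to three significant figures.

Eᵢ/kT = 0, 1.1897, 1.7586, 1.8448, 2.2672.
Z = Σ e^(−Eᵢ/kT) = e^(−0) + e^(−1.1897) + e^(−1.7586) + e^(−1.8448) + e^(−2.2672) = 1.0000 + 0.30431 + 0.17229 + 0.15806 + 0.10360 = 1.7383.
⟨E⟩ = Σ Eᵢ e^(−Eᵢ/kT) / Z = (0·1.0000 + 13.8·0.30431 + 20.4·0.17229 + 21.4·0.15806 + 26.3·0.10360) / 1.7383 = 7.95 meV.

7.95 meV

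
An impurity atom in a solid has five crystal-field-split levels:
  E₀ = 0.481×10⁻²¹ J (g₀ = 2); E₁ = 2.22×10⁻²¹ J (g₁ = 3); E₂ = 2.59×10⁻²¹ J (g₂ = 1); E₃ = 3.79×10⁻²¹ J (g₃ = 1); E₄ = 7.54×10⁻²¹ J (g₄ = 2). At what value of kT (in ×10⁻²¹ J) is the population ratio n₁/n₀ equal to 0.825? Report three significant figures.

2.91 ×10⁻²¹ J

n₁/n₀ = (g₁/g₀) exp[−(E₁−E₀)/kT] = 0.825.
⇒ (E₁−E₀)/kT = ln((3/2)/0.825) = ln(1.8182) = 0.59785.
kT = 1.739 ×10⁻²¹ J / 0.59785 = 2.91 ×10⁻²¹ J.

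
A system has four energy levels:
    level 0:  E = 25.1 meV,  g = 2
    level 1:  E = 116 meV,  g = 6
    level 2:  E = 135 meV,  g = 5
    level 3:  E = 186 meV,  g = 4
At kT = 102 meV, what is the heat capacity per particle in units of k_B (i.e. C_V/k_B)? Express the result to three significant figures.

0.275

Eᵢ/kT = 0.24608, 1.1373, 1.3235, 1.8235.
Z = Σ gᵢe^(−Eᵢ/kT) = 2·e^(−0.24608) + 6·e^(−1.1373) + 5·e^(−1.3235) + 4·e^(−1.8235) = 1.5637 + 1.9241 + 1.3310 + 0.64584 = 5.4646.
⟨E⟩ = 102.89 meV, ⟨E²⟩ = 13446 meV².
C_V/k_B = (⟨E²⟩ − ⟨E⟩²)/(kT)² = (13446 − 10586)/10404 = 0.275.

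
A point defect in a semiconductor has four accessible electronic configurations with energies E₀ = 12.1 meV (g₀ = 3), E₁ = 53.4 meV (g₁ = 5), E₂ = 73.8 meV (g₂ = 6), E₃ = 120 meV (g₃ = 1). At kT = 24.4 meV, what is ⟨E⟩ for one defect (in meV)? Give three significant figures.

27.7 meV

Eᵢ/kT = 0.49590, 2.1885, 3.0246, 4.9180.
Z = Σ gᵢe^(−Eᵢ/kT) = 3·e^(−0.49590) + 5·e^(−2.1885) + 6·e^(−3.0246) + 1·e^(−4.9180) = 1.8271 + 0.56042 + 0.29146 + 0.0073137 = 2.6863.
⟨E⟩ = Σ Eᵢ gᵢe^(−Eᵢ/kT) / Z = (12.1·1.8271 + 53.4·0.56042 + 73.8·0.29146 + 120·0.0073137) / 2.6863 = 27.7 meV.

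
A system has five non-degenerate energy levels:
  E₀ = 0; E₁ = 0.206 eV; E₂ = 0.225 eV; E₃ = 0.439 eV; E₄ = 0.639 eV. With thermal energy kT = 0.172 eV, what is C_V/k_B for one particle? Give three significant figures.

Eᵢ/kT = 0, 1.1977, 1.3081, 2.5523, 3.7151.
Z = Σ e^(−Eᵢ/kT) = e^(−0) + e^(−1.1977) + e^(−1.3081) + e^(−2.5523) + e^(−3.7151) = 1.0000 + 0.30189 + 0.27033 + 0.077902 + 0.024353 = 1.6745.
⟨E⟩ = 0.10318 eV, ⟨E²⟩ = 0.030728 eV².
C_V/k_B = (⟨E²⟩ − ⟨E⟩²)/(kT)² = (0.030728 − 0.010646)/0.029584 = 0.679.

0.679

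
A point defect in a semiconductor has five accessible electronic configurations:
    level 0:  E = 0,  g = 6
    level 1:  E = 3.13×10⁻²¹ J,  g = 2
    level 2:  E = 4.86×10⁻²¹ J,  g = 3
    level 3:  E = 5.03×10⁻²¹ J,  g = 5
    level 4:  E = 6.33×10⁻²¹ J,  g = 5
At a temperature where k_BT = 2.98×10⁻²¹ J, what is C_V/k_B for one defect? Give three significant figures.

0.606

Eᵢ/kT = 0, 1.0503, 1.6309, 1.6879, 2.1242.
Z = Σ gᵢe^(−Eᵢ/kT) = 6·e^(−0) + 2·e^(−1.0503) + 3·e^(−1.6309) + 5·e^(−1.6879) + 5·e^(−2.1242) = 6.0000 + 0.69967 + 0.58726 + 0.92454 + 0.59764 = 8.8091.
⟨E⟩ = 1.5300, ⟨E²⟩ = 7.7265.
C_V/k_B = (⟨E²⟩ − ⟨E⟩²)/(kT)² = (7.7265 − 2.3409)/8.8804 = 0.606.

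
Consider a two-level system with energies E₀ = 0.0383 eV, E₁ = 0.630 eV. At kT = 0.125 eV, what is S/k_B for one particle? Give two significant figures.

0.050

Eᵢ/kT = 0.3064, 5.040.
Z = Σ e^(−Eᵢ/kT) = e^(−0.3064) + e^(−5.040) = 0.7361 + 0.006474 = 0.7426.
⟨E⟩ = Σ EᵢPᵢ = 0.04346 eV.
S/k_B = ln Z + ⟨E⟩/kT = ln(0.7426) + 0.04346/0.125 = -0.2976 + 0.3477 = 0.050.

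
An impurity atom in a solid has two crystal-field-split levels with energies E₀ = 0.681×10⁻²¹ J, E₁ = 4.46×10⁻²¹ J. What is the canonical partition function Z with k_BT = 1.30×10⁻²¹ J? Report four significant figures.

Z = 0.6246

Eᵢ/kT = 0.523846, 3.43077.
Z = Σ e^(−Eᵢ/kT) = e^(−0.523846) + e^(−3.43077) = 0.592238 + 0.0323620 = 0.624600.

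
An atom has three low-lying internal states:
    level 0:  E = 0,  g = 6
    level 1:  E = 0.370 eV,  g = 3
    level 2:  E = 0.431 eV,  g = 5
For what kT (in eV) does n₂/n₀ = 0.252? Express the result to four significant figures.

n₂/n₀ = (g₂/g₀) exp[−(E₂−E₀)/kT] = 0.252.
⇒ (E₂−E₀)/kT = ln((5/6)/0.252) = ln(3.30688) = 1.19601.
kT = 0.431 eV / 1.19601 = 0.3604 eV.

0.3604 eV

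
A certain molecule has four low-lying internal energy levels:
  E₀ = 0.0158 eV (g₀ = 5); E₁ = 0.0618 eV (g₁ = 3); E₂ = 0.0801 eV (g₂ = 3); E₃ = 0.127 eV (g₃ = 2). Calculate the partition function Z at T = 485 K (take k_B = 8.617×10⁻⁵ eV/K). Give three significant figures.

Z = 4.65

k_BT = 8.617×10⁻⁵ × 485 K = 0.041792 eV.
Eᵢ/kT = 0.37806, 1.4788, 1.9166, 3.0389.
Z = Σ gᵢe^(−Eᵢ/kT) = 5·e^(−0.37806) + 3·e^(−1.4788) + 3·e^(−1.9166) + 2·e^(−3.0389) = 3.4259 + 0.68373 + 0.44132 + 0.095775 = 4.6467.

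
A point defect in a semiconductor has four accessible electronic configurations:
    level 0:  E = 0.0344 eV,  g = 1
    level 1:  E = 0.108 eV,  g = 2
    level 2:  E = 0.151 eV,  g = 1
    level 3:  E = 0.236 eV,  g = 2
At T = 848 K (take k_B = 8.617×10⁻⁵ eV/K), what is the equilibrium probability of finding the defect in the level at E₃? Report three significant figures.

k_BT = 8.617×10⁻⁵ × 848 K = 0.073072 eV.
Eᵢ/kT = 0.47077, 1.4780, 2.0665, 3.2297.
Z = Σ gᵢe^(−Eᵢ/kT) = 1·e^(−0.47077) + 2·e^(−1.4780) + 1·e^(−2.0665) + 2·e^(−3.2297) = 0.62452 + 0.45619 + 0.12663 + 0.079139 = 1.2865.
P₃ = g₃ e^(−E₃/kT) / Z = 0.079139/1.2865 = 0.0615.

0.0615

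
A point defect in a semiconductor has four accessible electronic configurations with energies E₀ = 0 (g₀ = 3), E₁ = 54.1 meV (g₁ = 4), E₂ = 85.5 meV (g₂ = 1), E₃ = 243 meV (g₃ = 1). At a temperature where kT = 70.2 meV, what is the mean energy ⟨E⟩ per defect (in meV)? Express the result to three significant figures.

25.7 meV

Eᵢ/kT = 0, 0.77066, 1.2179, 3.4615.
Z = Σ gᵢe^(−Eᵢ/kT) = 3·e^(−0) + 4·e^(−0.77066) + 1·e^(−1.2179) + 1·e^(−3.4615) = 3.0000 + 1.8508 + 0.29585 + 0.031383 = 5.1780.
⟨E⟩ = Σ Eᵢ gᵢe^(−Eᵢ/kT) / Z = (0·3.0000 + 54.1·1.8508 + 85.5·0.29585 + 243·0.031383) / 5.1780 = 25.7 meV.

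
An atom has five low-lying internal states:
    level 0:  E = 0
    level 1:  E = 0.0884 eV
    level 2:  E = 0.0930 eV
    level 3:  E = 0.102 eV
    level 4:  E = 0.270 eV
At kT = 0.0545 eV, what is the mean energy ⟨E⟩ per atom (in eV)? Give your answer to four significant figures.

0.03373 eV

Eᵢ/kT = 0, 1.62202, 1.70642, 1.87156, 4.95413.
Z = Σ e^(−Eᵢ/kT) = e^(−0) + e^(−1.62202) + e^(−1.70642) + e^(−1.87156) + e^(−4.95413) = 1.00000 + 0.197499 + 0.181514 + 0.153883 + 0.00705421 = 1.53995.
⟨E⟩ = Σ Eᵢ e^(−Eᵢ/kT) / Z = (0·1.00000 + 0.0884·0.197499 + 0.0930·0.181514 + 0.102·0.153883 + 0.270·0.00705421) / 1.53995 = 0.03373 eV.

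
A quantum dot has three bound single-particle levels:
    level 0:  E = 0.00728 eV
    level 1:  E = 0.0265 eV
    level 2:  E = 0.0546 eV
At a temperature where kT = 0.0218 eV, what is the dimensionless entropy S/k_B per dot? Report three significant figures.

Eᵢ/kT = 0.33394, 1.2156, 2.5046.
Z = Σ e^(−Eᵢ/kT) = e^(−0.33394) + e^(−1.2156) + e^(−2.5046) = 0.71610 + 0.29653 + 0.081708 = 1.0943.
⟨E⟩ = Σ EᵢPᵢ = 0.016022 eV.
S/k_B = ln Z + ⟨E⟩/kT = ln(1.0943) + 0.016022/0.0218 = 0.090115 + 0.73495 = 0.825.

0.825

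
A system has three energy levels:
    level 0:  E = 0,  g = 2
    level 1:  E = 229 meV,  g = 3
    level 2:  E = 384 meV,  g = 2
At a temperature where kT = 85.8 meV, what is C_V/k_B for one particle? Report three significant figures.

0.782

Eᵢ/kT = 0, 2.6690, 4.4755.
Z = Σ gᵢe^(−Eᵢ/kT) = 2·e^(−0) + 3·e^(−2.6690) + 2·e^(−4.4755) = 2.0000 + 0.20796 + 0.022769 = 2.2307.
⟨E⟩ = 25.268 meV, ⟨E²⟩ = 6394.0 meV².
C_V/k_B = (⟨E²⟩ − ⟨E⟩²)/(kT)² = (6394.0 − 638.47)/7361.6 = 0.782.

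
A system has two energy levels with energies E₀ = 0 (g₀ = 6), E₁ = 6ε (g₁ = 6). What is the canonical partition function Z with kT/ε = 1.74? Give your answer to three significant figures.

Z = 6.19

Eᵢ/kT = 0, 3.4483.
Z = Σ gᵢe^(−Eᵢ/kT) = 6·e^(−0) + 6·e^(−3.4483) = 6.0000 + 0.19080 = 6.1908.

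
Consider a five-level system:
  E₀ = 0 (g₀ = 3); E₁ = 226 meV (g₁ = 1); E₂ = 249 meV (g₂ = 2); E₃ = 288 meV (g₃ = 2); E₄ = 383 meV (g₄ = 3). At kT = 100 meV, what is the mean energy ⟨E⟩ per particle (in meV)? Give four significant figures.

35.43 meV

Eᵢ/kT = 0, 2.26000, 2.49000, 2.88000, 3.83000.
Z = Σ gᵢe^(−Eᵢ/kT) = 3·e^(−0) + 1·e^(−2.26000) + 2·e^(−2.49000) + 2·e^(−2.88000) + 3·e^(−3.83000) = 3.00000 + 0.104350 + 0.165820 + 0.112270 + 0.0651288 = 3.44757.
⟨E⟩ = Σ Eᵢ gᵢe^(−Eᵢ/kT) / Z = (0·3.00000 + 226·0.104350 + 249·0.165820 + 288·0.112270 + 383·0.0651288) / 3.44757 = 35.43 meV.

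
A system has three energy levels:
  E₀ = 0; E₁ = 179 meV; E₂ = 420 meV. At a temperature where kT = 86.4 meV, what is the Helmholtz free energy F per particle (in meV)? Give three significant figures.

-10.8 meV

Eᵢ/kT = 0, 2.0718, 4.8611.
Z = Σ e^(−Eᵢ/kT) = e^(−0) + e^(−2.0718) + e^(−4.8611) = 1.0000 + 0.12596 + 0.0077420 = 1.1337.
F = −kT ln Z = −86.4 × ln(1.1337) = −86.4 × 0.12549 = -10.8 meV.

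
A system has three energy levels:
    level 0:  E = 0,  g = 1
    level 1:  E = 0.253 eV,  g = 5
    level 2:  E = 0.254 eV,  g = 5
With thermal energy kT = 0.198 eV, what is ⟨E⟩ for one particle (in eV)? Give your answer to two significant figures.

Eᵢ/kT = 0, 1.278, 1.283.
Z = Σ gᵢe^(−Eᵢ/kT) = 1·e^(−0) + 5·e^(−1.278) + 5·e^(−1.283) = 1.000 + 1.393 + 1.386 = 3.779.
⟨E⟩ = Σ Eᵢ gᵢe^(−Eᵢ/kT) / Z = (0·1.000 + 0.253·1.393 + 0.254·1.386) / 3.779 = 0.19 eV.

0.19 eV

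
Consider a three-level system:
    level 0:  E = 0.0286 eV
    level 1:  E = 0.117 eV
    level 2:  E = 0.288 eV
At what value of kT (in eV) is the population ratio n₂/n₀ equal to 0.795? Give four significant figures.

1.131 eV

n₂/n₀ = exp[−(E₂−E₀)/kT] = 0.795.
⇒ (E₂−E₀)/kT = ln(1/0.795) = ln(1.25786) = 0.229412.
kT = 0.2594 eV / 0.229412 = 1.131 eV.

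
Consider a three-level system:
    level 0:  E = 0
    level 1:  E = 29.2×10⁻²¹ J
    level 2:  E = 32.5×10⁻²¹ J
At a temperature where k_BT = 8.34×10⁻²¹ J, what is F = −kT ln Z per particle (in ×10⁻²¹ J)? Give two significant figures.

Eᵢ/kT = 0, 3.501, 3.897.
Z = Σ e^(−Eᵢ/kT) = e^(−0) + e^(−3.501) + e^(−3.897) = 1.000 + 0.03017 + 0.02030 = 1.050.
F = −kT ln Z = −8.34 × ln(1.050) = −8.34 × 0.04879 = -0.41 ×10⁻²¹ J.

-0.41 ×10⁻²¹ J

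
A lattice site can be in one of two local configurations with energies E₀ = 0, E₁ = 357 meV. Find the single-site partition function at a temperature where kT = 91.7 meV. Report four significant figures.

Z = 1.020

Eᵢ/kT = 0, 3.89313.
Z = Σ e^(−Eᵢ/kT) = e^(−0) + e^(−3.89313) = 1.00000 + 0.0203815 = 1.02038.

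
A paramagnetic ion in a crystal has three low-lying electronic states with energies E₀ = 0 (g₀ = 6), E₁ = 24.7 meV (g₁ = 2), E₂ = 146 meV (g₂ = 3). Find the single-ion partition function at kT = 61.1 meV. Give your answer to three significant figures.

Eᵢ/kT = 0, 0.40426, 2.3895.
Z = Σ gᵢe^(−Eᵢ/kT) = 6·e^(−0) + 2·e^(−0.40426) + 3·e^(−2.3895) = 6.0000 + 1.3349 + 0.27503 = 7.6099.

Z = 7.61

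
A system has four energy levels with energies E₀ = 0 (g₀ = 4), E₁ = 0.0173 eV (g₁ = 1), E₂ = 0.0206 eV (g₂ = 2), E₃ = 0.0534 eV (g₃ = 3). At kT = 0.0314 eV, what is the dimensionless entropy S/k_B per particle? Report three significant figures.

Eᵢ/kT = 0, 0.55096, 0.65605, 1.7006.
Z = Σ gᵢe^(−Eᵢ/kT) = 4·e^(−0) + 1·e^(−0.55096) + 2·e^(−0.65605) + 3·e^(−1.7006) = 4.0000 + 0.57640 + 1.0378 + 0.54772 = 6.1619.
⟨E⟩ = Σ EᵢPᵢ = 0.0098344 eV.
S/k_B = ln Z + ⟨E⟩/kT = ln(6.1619) + 0.0098344/0.0314 = 1.8184 + 0.31320 = 2.13.

2.13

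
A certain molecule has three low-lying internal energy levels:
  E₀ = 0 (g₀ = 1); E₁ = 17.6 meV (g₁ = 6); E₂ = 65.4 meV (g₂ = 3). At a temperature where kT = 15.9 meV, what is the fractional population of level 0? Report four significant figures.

Eᵢ/kT = 0, 1.10692, 4.11321.
Z = Σ gᵢe^(−Eᵢ/kT) = 1·e^(−0) + 6·e^(−1.10692) + 3·e^(−4.11321) = 1.00000 + 1.98345 + 0.0490656 = 3.03252.
P₀ = g₀ e^(−E₀/kT) / Z = 1.00000/3.03252 = 0.3298.

0.3298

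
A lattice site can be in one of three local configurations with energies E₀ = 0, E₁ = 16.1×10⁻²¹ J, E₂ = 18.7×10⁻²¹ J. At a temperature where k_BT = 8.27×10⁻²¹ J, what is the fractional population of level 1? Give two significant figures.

0.11

Eᵢ/kT = 0, 1.947, 2.261.
Z = Σ e^(−Eᵢ/kT) = e^(−0) + e^(−1.947) + e^(−2.261) = 1.000 + 0.1427 + 0.1042 = 1.247.
P₁ = e^(−E₁/kT) / Z = 0.1427/1.247 = 0.11.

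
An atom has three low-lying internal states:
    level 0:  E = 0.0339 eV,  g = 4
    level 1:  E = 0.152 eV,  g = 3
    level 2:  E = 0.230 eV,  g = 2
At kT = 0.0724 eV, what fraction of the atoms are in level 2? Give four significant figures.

0.02823

Eᵢ/kT = 0.468232, 2.09945, 3.17680.
Z = Σ gᵢe^(−Eᵢ/kT) = 4·e^(−0.468232) + 3·e^(−2.09945) + 2·e^(−3.17680) = 2.50443 + 0.367571 + 0.0834379 = 2.95544.
P₂ = g₂ e^(−E₂/kT) / Z = 0.0834379/2.95544 = 0.02823.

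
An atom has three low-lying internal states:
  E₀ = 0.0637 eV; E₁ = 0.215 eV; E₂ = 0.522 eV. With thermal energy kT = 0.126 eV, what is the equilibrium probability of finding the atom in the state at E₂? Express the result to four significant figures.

0.01983

Eᵢ/kT = 0.505556, 1.70635, 4.14286.
Z = Σ e^(−Eᵢ/kT) = e^(−0.505556) + e^(−1.70635) + e^(−4.14286) = 0.603170 + 0.181527 + 0.0158774 = 0.800574.
P₂ = e^(−E₂/kT) / Z = 0.0158774/0.800574 = 0.01983.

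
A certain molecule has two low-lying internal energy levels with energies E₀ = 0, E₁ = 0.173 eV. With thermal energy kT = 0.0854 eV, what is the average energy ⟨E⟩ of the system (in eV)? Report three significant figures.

0.0202 eV

Eᵢ/kT = 0, 2.0258.
Z = Σ e^(−Eᵢ/kT) = e^(−0) + e^(−2.0258) = 1.0000 + 0.13189 = 1.1319.
⟨E⟩ = Σ Eᵢ e^(−Eᵢ/kT) / Z = (0·1.0000 + 0.173·0.13189) / 1.1319 = 0.0202 eV.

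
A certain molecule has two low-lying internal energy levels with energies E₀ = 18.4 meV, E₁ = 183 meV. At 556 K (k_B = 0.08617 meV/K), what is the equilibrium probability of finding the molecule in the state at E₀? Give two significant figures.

0.97

k_BT = 0.08617 × 556 K = 47.91 meV.
Eᵢ/kT = 0.3841, 3.820.
Z = Σ e^(−Eᵢ/kT) = e^(−0.3841) + e^(−3.820) = 0.6811 + 0.02193 = 0.7030.
P₀ = e^(−E₀/kT) / Z = 0.6811/0.7030 = 0.97.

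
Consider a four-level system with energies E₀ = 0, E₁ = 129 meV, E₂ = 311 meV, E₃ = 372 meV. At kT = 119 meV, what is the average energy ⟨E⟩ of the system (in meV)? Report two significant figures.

Eᵢ/kT = 0, 1.084, 2.613, 3.126.
Z = Σ e^(−Eᵢ/kT) = e^(−0) + e^(−1.084) + e^(−2.613) + e^(−3.126) = 1.000 + 0.3382 + 0.07331 + 0.04389 = 1.455.
⟨E⟩ = Σ Eᵢ e^(−Eᵢ/kT) / Z = (0·1.000 + 129·0.3382 + 311·0.07331 + 372·0.04389) / 1.455 = 57 meV.

57 meV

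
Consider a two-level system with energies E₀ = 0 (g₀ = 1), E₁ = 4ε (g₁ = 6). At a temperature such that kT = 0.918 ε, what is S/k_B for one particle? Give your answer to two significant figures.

Eᵢ/kT = 0, 4.357.
Z = Σ gᵢe^(−Eᵢ/kT) = 1·e^(−0) + 6·e^(−4.357) = 1.000 + 0.07690 = 1.077.
⟨E⟩ = Σ EᵢPᵢ = 0.2856 ε.
S/k_B = ln Z + ⟨E⟩/kT = ln(1.077) + 0.2856/0.918 = 0.07418 + 0.3111 = 0.39.

0.39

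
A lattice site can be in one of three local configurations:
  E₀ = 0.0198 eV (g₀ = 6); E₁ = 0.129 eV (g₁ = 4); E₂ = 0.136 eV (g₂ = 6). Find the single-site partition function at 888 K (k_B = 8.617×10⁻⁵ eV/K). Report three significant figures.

k_BT = 8.617×10⁻⁵ × 888 K = 0.076519 eV.
Eᵢ/kT = 0.25876, 1.6859, 1.7773.
Z = Σ gᵢe^(−Eᵢ/kT) = 6·e^(−0.25876) + 4·e^(−1.6859) + 6·e^(−1.7773) = 4.6320 + 0.74111 + 1.0146 = 6.3877.

Z = 6.39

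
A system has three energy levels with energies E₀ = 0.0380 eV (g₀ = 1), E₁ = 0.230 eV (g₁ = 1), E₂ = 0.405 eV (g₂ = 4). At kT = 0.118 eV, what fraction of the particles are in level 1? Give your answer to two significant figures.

0.14

Eᵢ/kT = 0.3220, 1.949, 3.432.
Z = Σ gᵢe^(−Eᵢ/kT) = 1·e^(−0.3220) + 1·e^(−1.949) + 4·e^(−3.432) = 0.7247 + 0.1424 + 0.1293 = 0.9964.
P₁ = g₁ e^(−E₁/kT) / Z = 0.1424/0.9964 = 0.14.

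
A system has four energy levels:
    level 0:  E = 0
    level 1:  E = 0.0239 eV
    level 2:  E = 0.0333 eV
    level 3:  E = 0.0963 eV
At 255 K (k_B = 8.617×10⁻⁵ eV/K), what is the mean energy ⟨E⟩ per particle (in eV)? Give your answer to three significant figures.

k_BT = 8.617×10⁻⁵ × 255 K = 0.021973 eV.
Eᵢ/kT = 0, 1.0877, 1.5155, 4.3827.
Z = Σ e^(−Eᵢ/kT) = e^(−0) + e^(−1.0877) + e^(−1.5155) + e^(−4.3827) = 1.0000 + 0.33699 + 0.21970 + 0.012492 = 1.5692.
⟨E⟩ = Σ Eᵢ e^(−Eᵢ/kT) / Z = (0·1.0000 + 0.0239·0.33699 + 0.0333·0.21970 + 0.0963·0.012492) / 1.5692 = 0.0106 eV.

0.0106 eV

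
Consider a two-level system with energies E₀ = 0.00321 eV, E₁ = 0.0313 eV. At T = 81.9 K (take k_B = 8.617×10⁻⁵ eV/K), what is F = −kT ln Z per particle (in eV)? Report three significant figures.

0.00308 eV

k_BT = 8.617×10⁻⁵ × 81.9 K = 0.0070573 eV.
Eᵢ/kT = 0.45485, 4.4351.
Z = Σ e^(−Eᵢ/kT) = e^(−0.45485) + e^(−4.4351) = 0.63454 + 0.011854 = 0.64639.
F = −kT ln Z = −0.0070573 × ln(0.64639) = −0.0070573 × -0.43635 = 0.00308 eV.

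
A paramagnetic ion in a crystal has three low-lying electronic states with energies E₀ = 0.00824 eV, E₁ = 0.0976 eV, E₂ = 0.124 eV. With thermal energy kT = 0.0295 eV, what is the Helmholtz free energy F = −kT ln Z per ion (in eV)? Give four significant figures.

0.006296 eV

Eᵢ/kT = 0.279322, 3.30847, 4.20339.
Z = Σ e^(−Eᵢ/kT) = e^(−0.279322) + e^(−3.30847) + e^(−4.20339) = 0.756296 + 0.0365721 + 0.0149448 = 0.807813.
F = −kT ln Z = −0.0295 × ln(0.807813) = −0.0295 × -0.213425 = 0.006296 eV.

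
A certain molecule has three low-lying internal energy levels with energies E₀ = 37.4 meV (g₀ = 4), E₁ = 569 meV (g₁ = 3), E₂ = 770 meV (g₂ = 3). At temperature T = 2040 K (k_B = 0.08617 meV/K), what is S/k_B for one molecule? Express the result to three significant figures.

k_BT = 0.08617 × 2040 K = 175.79 meV.
Eᵢ/kT = 0.21275, 3.2368, 4.3802.
Z = Σ gᵢe^(−Eᵢ/kT) = 4·e^(−0.21275) + 3·e^(−3.2368) + 3·e^(−4.3802) = 3.2334 + 0.11787 + 0.037569 = 3.3888.
⟨E⟩ = Σ EᵢPᵢ = 64.012 meV.
S/k_B = ln Z + ⟨E⟩/kT = ln(3.3888) + 64.012/175.79 = 1.2205 + 0.36414 = 1.58.

1.58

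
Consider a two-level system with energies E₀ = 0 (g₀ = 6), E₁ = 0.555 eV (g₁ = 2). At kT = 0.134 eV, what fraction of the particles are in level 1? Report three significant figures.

0.00527

Eᵢ/kT = 0, 4.1418.
Z = Σ gᵢe^(−Eᵢ/kT) = 6·e^(−0) + 2·e^(−4.1418) = 6.0000 + 0.031788 = 6.0318.
P₁ = g₁ e^(−E₁/kT) / Z = 0.031788/6.0318 = 0.00527.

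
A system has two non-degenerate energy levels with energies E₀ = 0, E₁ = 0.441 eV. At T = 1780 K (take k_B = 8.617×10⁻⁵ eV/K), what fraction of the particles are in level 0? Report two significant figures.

k_BT = 8.617×10⁻⁵ × 1780 K = 0.1534 eV.
Eᵢ/kT = 0, 2.875.
Z = Σ e^(−Eᵢ/kT) = e^(−0) + e^(−2.875) = 1.000 + 0.05642 = 1.056.
P₀ = e^(−E₀/kT) / Z = 1.000/1.056 = 0.95.

0.95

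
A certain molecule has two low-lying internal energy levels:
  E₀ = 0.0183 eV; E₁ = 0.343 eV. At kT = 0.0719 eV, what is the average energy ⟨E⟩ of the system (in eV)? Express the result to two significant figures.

0.022 eV

Eᵢ/kT = 0.2545, 4.771.
Z = Σ e^(−Eᵢ/kT) = e^(−0.2545) + e^(−4.771) = 0.7753 + 0.008472 = 0.7838.
⟨E⟩ = Σ Eᵢ e^(−Eᵢ/kT) / Z = (0.0183·0.7753 + 0.343·0.008472) / 0.7838 = 0.022 eV.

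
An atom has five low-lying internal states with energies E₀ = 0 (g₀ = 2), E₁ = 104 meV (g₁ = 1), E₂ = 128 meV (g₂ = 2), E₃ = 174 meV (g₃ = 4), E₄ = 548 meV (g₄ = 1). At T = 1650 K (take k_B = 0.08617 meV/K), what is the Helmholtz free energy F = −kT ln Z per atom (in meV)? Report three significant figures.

-214 meV

k_BT = 0.08617 × 1650 K = 142.18 meV.
Eᵢ/kT = 0, 0.73147, 0.90027, 1.2238, 3.8543.
Z = Σ gᵢe^(−Eᵢ/kT) = 2·e^(−0) + 1·e^(−0.73147) + 2·e^(−0.90027) + 4·e^(−1.2238) + 1·e^(−3.8543) = 2.0000 + 0.48120 + 0.81292 + 1.1764 + 0.021188 = 4.4917.
F = −kT ln Z = −142.18 × ln(4.4917) = −142.18 × 1.5022 = -214 meV.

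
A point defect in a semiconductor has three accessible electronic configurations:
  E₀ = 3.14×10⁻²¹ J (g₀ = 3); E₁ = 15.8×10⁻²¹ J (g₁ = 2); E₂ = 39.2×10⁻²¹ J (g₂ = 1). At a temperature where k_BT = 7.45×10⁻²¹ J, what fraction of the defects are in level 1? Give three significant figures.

0.108

Eᵢ/kT = 0.42148, 2.1208, 5.2617.
Z = Σ gᵢe^(−Eᵢ/kT) = 3·e^(−0.42148) + 2·e^(−2.1208) + 1·e^(−5.2617) = 1.9682 + 0.23987 + 0.0051865 = 2.2133.
P₁ = g₁ e^(−E₁/kT) / Z = 0.23987/2.2133 = 0.108.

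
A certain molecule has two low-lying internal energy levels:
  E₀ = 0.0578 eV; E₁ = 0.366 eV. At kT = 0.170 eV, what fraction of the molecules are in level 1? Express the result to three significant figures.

0.140

Eᵢ/kT = 0.34000, 2.1529.
Z = Σ e^(−Eᵢ/kT) = e^(−0.34000) + e^(−2.1529) = 0.71177 + 0.11615 = 0.82792.
P₁ = e^(−E₁/kT) / Z = 0.11615/0.82792 = 0.140.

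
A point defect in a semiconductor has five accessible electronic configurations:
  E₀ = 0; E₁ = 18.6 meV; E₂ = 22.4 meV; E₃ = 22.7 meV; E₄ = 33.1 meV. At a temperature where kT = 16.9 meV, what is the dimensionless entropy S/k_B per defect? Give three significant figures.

1.37

Eᵢ/kT = 0, 1.1006, 1.3254, 1.3432, 1.9586.
Z = Σ e^(−Eᵢ/kT) = e^(−0) + e^(−1.1006) + e^(−1.3254) + e^(−1.3432) + e^(−1.9586) = 1.0000 + 0.33267 + 0.26570 + 0.26101 + 0.14106 = 2.0004.
⟨E⟩ = Σ EᵢPᵢ = 11.364 meV.
S/k_B = ln Z + ⟨E⟩/kT = ln(2.0004) + 11.364/16.9 = 0.69335 + 0.67243 = 1.37.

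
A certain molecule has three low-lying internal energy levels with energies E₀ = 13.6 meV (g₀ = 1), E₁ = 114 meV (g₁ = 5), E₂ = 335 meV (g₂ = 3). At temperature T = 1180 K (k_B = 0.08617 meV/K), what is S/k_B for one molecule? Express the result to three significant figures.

k_BT = 0.08617 × 1180 K = 101.68 meV.
Eᵢ/kT = 0.13375, 1.1212, 3.2946.
Z = Σ gᵢe^(−Eᵢ/kT) = 1·e^(−0.13375) + 5·e^(−1.1212) + 3·e^(−3.2946) = 0.87481 + 1.6294 + 0.11125 = 2.6155.
⟨E⟩ = Σ EᵢPᵢ = 89.818 meV.
S/k_B = ln Z + ⟨E⟩/kT = ln(2.6155) + 89.818/101.68 = 0.96146 + 0.88334 = 1.84.

1.84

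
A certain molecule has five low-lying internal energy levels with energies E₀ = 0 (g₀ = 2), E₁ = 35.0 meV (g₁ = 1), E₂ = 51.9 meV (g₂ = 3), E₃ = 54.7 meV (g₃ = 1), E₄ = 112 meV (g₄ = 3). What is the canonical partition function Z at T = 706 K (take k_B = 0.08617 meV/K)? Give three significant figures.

Z = 4.72

k_BT = 0.08617 × 706 K = 60.836 meV.
Eᵢ/kT = 0, 0.57532, 0.85311, 0.89914, 1.8410.
Z = Σ gᵢe^(−Eᵢ/kT) = 2·e^(−0) + 1·e^(−0.57532) + 3·e^(−0.85311) + 1·e^(−0.89914) + 3·e^(−1.8410) = 2.0000 + 0.56252 + 1.2783 + 0.40692 + 0.47598 = 4.7237.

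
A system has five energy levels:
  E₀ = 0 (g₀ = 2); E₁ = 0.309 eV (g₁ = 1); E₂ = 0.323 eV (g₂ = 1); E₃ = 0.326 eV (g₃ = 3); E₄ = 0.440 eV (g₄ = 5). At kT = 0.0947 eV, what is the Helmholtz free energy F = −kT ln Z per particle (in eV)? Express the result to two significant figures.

-0.075 eV

Eᵢ/kT = 0, 3.263, 3.411, 3.442, 4.646.
Z = Σ gᵢe^(−Eᵢ/kT) = 2·e^(−0) + 1·e^(−3.263) + 1·e^(−3.411) + 3·e^(−3.442) + 5·e^(−4.646) = 2.000 + 0.03827 + 0.03301 + 0.09600 + 0.04800 = 2.215.
F = −kT ln Z = −0.0947 × ln(2.215) = −0.0947 × 0.7953 = -0.075 eV.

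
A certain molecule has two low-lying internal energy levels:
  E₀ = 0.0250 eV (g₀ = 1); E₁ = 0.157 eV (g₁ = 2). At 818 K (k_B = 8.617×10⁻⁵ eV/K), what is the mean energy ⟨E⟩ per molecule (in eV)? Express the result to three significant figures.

0.0560 eV

k_BT = 8.617×10⁻⁵ × 818 K = 0.070487 eV.
Eᵢ/kT = 0.35468, 2.2274.
Z = Σ gᵢe^(−Eᵢ/kT) = 1·e^(−0.35468) + 2·e^(−2.2274) = 0.70140 + 0.21562 = 0.91702.
⟨E⟩ = Σ Eᵢ gᵢe^(−Eᵢ/kT) / Z = (0.0250·0.70140 + 0.157·0.21562) / 0.91702 = 0.0560 eV.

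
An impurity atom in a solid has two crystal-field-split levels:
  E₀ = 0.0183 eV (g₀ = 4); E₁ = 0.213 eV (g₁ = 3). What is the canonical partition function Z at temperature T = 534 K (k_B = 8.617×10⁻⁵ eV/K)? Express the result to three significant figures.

Z = 2.72

k_BT = 8.617×10⁻⁵ × 534 K = 0.046015 eV.
Eᵢ/kT = 0.39770, 4.6289.
Z = Σ gᵢe^(−Eᵢ/kT) = 4·e^(−0.39770) + 3·e^(−4.6289) = 2.6875 + 0.029296 = 2.7168.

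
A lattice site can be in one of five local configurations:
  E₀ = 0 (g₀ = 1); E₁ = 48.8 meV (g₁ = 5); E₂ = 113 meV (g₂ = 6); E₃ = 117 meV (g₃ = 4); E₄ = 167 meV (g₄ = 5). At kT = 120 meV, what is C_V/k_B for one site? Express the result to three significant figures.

Eᵢ/kT = 0, 0.40667, 0.94167, 0.97500, 1.3917.
Z = Σ gᵢe^(−Eᵢ/kT) = 1·e^(−0) + 5·e^(−0.40667) + 6·e^(−0.94167) + 4·e^(−0.97500) + 5·e^(−1.3917) = 1.0000 + 3.3293 + 2.3399 + 1.5088 + 1.2433 = 9.4213.
⟨E⟩ = 86.086 meV, ⟨E²⟩ = 9885.6 meV².
C_V/k_B = (⟨E²⟩ − ⟨E⟩²)/(kT)² = (9885.6 − 7410.8)/14400 = 0.172.

0.172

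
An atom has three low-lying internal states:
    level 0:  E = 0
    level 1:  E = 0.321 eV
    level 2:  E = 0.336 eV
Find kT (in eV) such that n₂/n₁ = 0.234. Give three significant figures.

0.0103 eV

n₂/n₁ = exp[−(E₂−E₁)/kT] = 0.234.
⇒ (E₂−E₁)/kT = ln(1/0.234) = ln(4.2735) = 1.4524.
kT = 0.015 eV / 1.4524 = 0.0103 eV.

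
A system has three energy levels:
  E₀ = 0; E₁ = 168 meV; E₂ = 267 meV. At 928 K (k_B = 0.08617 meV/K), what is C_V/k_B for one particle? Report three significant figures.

0.703

k_BT = 0.08617 × 928 K = 79.966 meV.
Eᵢ/kT = 0, 2.1009, 3.3389.
Z = Σ e^(−Eᵢ/kT) = e^(−0) + e^(−2.1009) + e^(−3.3389) = 1.0000 + 0.12235 + 0.035476 = 1.1578.
⟨E⟩ = 25.934 meV, ⟨E²⟩ = 5166.9 meV².
C_V/k_B = (⟨E²⟩ − ⟨E⟩²)/(kT)² = (5166.9 − 672.57)/6394.6 = 0.703.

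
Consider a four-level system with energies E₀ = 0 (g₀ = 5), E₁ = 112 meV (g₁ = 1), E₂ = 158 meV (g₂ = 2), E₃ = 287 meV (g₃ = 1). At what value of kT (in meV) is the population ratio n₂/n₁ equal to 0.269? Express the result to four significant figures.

n₂/n₁ = (g₂/g₁) exp[−(E₂−E₁)/kT] = 0.269.
⇒ (E₂−E₁)/kT = ln((2/1)/0.269) = ln(7.43494) = 2.00619.
kT = 46 meV / 2.00619 = 22.93 meV.

22.93 meV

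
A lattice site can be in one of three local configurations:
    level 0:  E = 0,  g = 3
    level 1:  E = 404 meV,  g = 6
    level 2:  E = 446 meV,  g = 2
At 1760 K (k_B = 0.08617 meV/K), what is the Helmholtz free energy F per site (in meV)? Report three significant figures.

-191 meV

k_BT = 0.08617 × 1760 K = 151.66 meV.
Eᵢ/kT = 0, 2.6639, 2.9408.
Z = Σ gᵢe^(−Eᵢ/kT) = 3·e^(−0) + 6·e^(−2.6639) + 2·e^(−2.9408) = 3.0000 + 0.41806 + 0.10565 = 3.5237.
F = −kT ln Z = −151.66 × ln(3.5237) = −151.66 × 1.2595 = -191 meV.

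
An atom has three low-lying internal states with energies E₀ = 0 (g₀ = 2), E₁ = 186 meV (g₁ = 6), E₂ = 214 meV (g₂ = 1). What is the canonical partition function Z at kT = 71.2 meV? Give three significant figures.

Z = 2.49

Eᵢ/kT = 0, 2.6124, 3.0056.
Z = Σ gᵢe^(−Eᵢ/kT) = 2·e^(−0) + 6·e^(−2.6124) + 1·e^(−3.0056) = 2.0000 + 0.44015 + 0.049509 = 2.4897.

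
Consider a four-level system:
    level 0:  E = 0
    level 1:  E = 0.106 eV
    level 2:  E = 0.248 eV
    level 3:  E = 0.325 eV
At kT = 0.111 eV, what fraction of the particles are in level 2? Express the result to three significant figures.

Eᵢ/kT = 0, 0.95495, 2.2342, 2.9279.
Z = Σ e^(−Eᵢ/kT) = e^(−0) + e^(−0.95495) + e^(−2.2342) + e^(−2.9279) = 1.0000 + 0.38483 + 0.10708 + 0.053509 = 1.5454.
P₂ = e^(−E₂/kT) / Z = 0.10708/1.5454 = 0.0693.

0.0693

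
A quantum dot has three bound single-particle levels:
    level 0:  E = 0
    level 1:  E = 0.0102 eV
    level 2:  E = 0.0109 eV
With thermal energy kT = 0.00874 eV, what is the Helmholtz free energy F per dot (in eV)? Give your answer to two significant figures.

Eᵢ/kT = 0, 1.167, 1.247.
Z = Σ e^(−Eᵢ/kT) = e^(−0) + e^(−1.167) + e^(−1.247) = 1.000 + 0.3113 + 0.2874 = 1.599.
F = −kT ln Z = −0.00874 × ln(1.599) = −0.00874 × 0.4694 = -0.0041 eV.

-0.0041 eV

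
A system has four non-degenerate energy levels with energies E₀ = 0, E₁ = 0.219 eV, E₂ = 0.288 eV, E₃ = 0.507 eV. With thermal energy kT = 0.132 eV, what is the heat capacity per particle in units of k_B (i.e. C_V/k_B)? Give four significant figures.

Eᵢ/kT = 0, 1.65909, 2.18182, 3.84091.
Z = Σ e^(−Eᵢ/kT) = e^(−0) + e^(−1.65909) + e^(−2.18182) + e^(−3.84091) = 1.00000 + 0.190312 + 0.112836 + 0.0214741 = 1.32462.
⟨E⟩ = 0.0642165 eV, ⟨E²⟩ = 0.0181233 eV².
C_V/k_B = (⟨E²⟩ − ⟨E⟩²)/(kT)² = (0.0181233 − 0.00412376)/0.0174240 = 0.8035.

0.8035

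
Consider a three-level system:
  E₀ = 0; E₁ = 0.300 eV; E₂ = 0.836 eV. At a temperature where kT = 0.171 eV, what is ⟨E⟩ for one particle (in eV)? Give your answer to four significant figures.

0.04930 eV

Eᵢ/kT = 0, 1.75439, 4.88889.
Z = Σ e^(−Eᵢ/kT) = e^(−0) + e^(−1.75439) + e^(−4.88889) = 1.00000 + 0.173013 + 0.00752978 = 1.18054.
⟨E⟩ = Σ Eᵢ e^(−Eᵢ/kT) / Z = (0·1.00000 + 0.300·0.173013 + 0.836·0.00752978) / 1.18054 = 0.04930 eV.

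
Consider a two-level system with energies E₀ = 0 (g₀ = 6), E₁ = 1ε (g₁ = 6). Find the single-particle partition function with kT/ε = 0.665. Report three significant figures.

Eᵢ/kT = 0, 1.5038.
Z = Σ gᵢe^(−Eᵢ/kT) = 6·e^(−0) + 6·e^(−1.5038) = 6.0000 + 1.3337 = 7.3337.

Z = 7.33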